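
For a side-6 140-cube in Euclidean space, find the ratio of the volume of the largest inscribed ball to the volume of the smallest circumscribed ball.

The radii are 6/2 and 6√140/2, so the volume ratio is (1/√140)^140 = 140^{-140/2} ≈ 5.90252e-151.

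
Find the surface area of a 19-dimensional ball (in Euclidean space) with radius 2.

S = n·V_n(r)/r = 19·V_19(2)/2 (volume-to-surface relation), giving 268435456·π^9/34459425 ≈ 232210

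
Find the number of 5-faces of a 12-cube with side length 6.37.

Number of 5-faces = C(12,5) · 2^(12-5) = 792 · 128 = 101376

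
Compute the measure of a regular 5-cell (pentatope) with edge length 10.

V_4 = √(5) · 10^4 / (4! · 2^(4/2)) ≈ 232.924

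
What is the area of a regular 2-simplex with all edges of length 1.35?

Area = (√3/4) · 1.35² = 0.789166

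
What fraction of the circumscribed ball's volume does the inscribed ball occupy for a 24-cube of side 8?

V_in / V_out = (r_in/r_out)^24 = (1/√24)^24 = 24^(-24/2) ≈ 2.7382e-17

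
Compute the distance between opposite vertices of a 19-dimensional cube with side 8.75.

d = √(8.75² + 8.75² + ... + 8.75²) [19 terms] = √(19·8.75²) = 8.75√19 ≈ 38.1404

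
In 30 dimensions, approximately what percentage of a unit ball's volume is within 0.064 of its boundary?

1 - (1-0.064)^30 ≈ 0.862509 ≈ 86.25%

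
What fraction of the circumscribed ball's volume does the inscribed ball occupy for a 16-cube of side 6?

Volume scales as r^n, and r_in/r_out = 1/√16, giving (1/√16)^16 ≈ 2.32831e-10.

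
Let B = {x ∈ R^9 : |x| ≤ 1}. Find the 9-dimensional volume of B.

The n-ball volume is π^(n/2)·r^n/Γ(n/2+1). With n=9, r=1: V = 32·π^4/945 ≈ 3.29851.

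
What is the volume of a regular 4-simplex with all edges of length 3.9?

V_4 = √(5) · 3.9^4 / (4! · 2^(4/2)) ≈ 5.38855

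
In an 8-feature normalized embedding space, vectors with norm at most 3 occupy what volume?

The n-ball volume is π^(n/2)·r^n/Γ(n/2+1). With n=8, r=3: V = 2187·π^4/8 ≈ 26629.2.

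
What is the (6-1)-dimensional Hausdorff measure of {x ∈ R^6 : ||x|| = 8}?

The surface area of an n-ball is 2π^(n/2) r^(n-1) / Γ(n/2). For n=6, r=8: 32768·π^3 ≈ 1.01601e+06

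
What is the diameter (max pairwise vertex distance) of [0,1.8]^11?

d = √(1.8² + 1.8² + ... + 1.8²) [11 terms] = √(11·1.8²) = 1.8√11 ≈ 5.96992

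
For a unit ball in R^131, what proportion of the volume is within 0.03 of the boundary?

Shell fraction = 1 - (1-0.03)^131 ≈ 0.981503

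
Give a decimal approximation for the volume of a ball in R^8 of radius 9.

V = 14348907·π^4/8 ≈ 1.74714e+08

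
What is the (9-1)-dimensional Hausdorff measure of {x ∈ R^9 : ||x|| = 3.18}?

S_9(3.18) = 2·π^(9/2)·(3.18)^8 / Γ(9/2) ≈ 310440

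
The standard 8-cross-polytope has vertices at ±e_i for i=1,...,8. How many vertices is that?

The 8-dimensional cross-polytope has 2n = 2·8 = 16 vertices.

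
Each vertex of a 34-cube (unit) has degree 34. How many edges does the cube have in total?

The 34-cube has n·2^(n-1) = 34·2^33 = 34·8589934592 = 292057776128 edges.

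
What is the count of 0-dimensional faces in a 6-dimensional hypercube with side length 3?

An n-cube has C(n,k)·2^(n-k) k-faces. Here C(6,0)·2^6 = 1·64 = 64.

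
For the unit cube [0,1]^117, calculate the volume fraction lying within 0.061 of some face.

Shell fraction = 1 - (1-0.122)^117 ≈ 0.9999997552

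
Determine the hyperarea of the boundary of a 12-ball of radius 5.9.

S = n·V_n(r)/r = 12·V_12(5.9)/5.9 (volume-to-surface relation), giving 4.83192e+09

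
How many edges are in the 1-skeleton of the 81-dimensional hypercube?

An n-cube has n·2^(n-1) edges. With n = 81: 81·1208925819614629174706176 = 97922991388784963151200256.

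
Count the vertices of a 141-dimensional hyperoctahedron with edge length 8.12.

An n-cross-polytope has 2n vertices; here n = 141, giving 282.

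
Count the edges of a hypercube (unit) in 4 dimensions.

Each of the 2^4 = 16 vertices has degree 4; total edges = 4·2^4/2 = 32.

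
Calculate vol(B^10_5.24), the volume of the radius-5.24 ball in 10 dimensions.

Volume = π^{10/2}·(5.24)^10/Γ(6) ≈ 3.97998e+07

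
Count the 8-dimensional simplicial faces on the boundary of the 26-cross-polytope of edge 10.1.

An n-cross-polytope has 2^(k+1)·C(n,k+1) k-faces. Here 2^9·C(26,9) = 512·3124550 = 1599769600.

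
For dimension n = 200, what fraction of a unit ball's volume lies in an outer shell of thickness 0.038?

1 - (1-0.038)^200 ≈ 0.999568 ≈ 99.9568%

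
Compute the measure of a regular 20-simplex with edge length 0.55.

V = (0.55^20 / 20!) · √((20+1) / 2^20) ≈ 1.18015e-26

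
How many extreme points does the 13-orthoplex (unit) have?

An n-cross-polytope has 2n vertices; here n = 13, giving 26.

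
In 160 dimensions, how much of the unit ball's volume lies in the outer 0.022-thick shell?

V(inner)/V(outer) = ((1-0.022)/1)^160 ≈ 0.02846, so the shell fraction is 0.971541.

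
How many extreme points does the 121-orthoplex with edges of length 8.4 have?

The 121-dimensional cross-polytope has 2n = 2·121 = 242 vertices.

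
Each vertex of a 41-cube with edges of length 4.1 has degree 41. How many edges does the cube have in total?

Each of the 2^41 = 2199023255552 vertices has degree 41; total edges = 41·2^41/2 = 45079976738816.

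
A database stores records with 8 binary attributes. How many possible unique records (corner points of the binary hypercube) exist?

The 8-cube has 2^8 = 256 vertices.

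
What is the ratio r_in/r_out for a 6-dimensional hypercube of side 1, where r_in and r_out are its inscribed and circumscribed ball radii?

For an n-cube of any side s, the inradius is s/2 and the circumradius is s√n/2, so the ratio is 1/√6 ≈ 0.408248.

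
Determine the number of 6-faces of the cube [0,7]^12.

Choose 6 of 12 axes to span the face (C(12,6) = 924 ways), then fix each of the remaining 6 coordinates at one of its two extreme values (2^6 = 64 ways): 924·64 = 59136.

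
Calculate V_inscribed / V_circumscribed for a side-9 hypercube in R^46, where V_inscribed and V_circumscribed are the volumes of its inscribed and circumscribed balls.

Volume scales as r^n, and r_in/r_out = 1/√46, giving (1/√46)^46 ≈ 5.70913e-39.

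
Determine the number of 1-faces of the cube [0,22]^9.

f_1(9-cube) = (9 choose 1) · 2^8 = 2304.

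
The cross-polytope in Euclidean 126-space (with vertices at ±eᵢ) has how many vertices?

The 126-dimensional cross-polytope has 2n = 2·126 = 252 vertices.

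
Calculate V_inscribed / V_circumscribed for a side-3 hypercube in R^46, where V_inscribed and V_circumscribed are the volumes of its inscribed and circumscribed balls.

The radii are 3/2 and 3√46/2, so the volume ratio is (1/√46)^46 = 46^{-46/2} ≈ 5.70913e-39.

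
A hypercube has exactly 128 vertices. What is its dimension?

n = log_2(128) = 7.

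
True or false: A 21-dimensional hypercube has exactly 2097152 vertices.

True. The 21-cube has 2^21 = 2097152 vertices.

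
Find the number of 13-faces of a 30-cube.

An n-cube has C(n,k)·2^(n-k) k-faces. Here C(30,13)·2^17 = 119759850·131072 = 15697163059200.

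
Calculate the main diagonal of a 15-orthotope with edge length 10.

||(10,10,...,10)|| = √(15)·10 ≈ 38.7298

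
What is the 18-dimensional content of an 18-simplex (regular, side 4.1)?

For a regular n-simplex with edge a, V = (a^n / n!)·√((n+1)/2^n). With a=4.1, n=18: V ≈ 1.4252e-07.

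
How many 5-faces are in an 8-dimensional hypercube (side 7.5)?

f_5(8-cube) = (8 choose 5) · 2^3 = 448.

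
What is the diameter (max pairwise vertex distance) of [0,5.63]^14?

Diagonal = √14 · 5.63 ≈ 21.0655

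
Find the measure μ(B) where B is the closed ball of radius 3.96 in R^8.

Volume = π^{8/2}·(3.96)^8/Γ(5) ≈ 245442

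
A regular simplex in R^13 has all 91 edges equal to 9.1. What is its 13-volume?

Volume = 9.1^13 · √(14/2^13) / 13! ≈ 19.4817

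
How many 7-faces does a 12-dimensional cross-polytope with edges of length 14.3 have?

An n-cross-polytope has 2^(k+1)·C(n,k+1) k-faces. Here 2^8·C(12,8) = 256·495 = 126720.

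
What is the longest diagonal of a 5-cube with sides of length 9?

||(9,9,...,9)|| = √(5)·9 ≈ 20.1246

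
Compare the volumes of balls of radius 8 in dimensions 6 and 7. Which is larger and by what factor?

V_6(8) ≈ 1.35468e+06, V_7(8) ≈ 9.90855e+06. The 7-ball is larger by a factor of 7.314.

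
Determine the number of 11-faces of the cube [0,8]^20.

An n-cube has C(n,k)·2^(n-k) k-faces. Here C(20,11)·2^9 = 167960·512 = 85995520.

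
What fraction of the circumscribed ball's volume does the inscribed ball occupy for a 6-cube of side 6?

V_in / V_out = (r_in/r_out)^6 = (1/√6)^6 = 6^(-6/2) ≈ 0.00462963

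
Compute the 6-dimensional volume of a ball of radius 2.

V_6(2) = π^(6/2) · (2)^6 / Γ(6/2 + 1) = 32·π^3/3 ≈ 330.734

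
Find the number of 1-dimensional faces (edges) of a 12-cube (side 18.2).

The 12-cube has n·2^(n-1) = 12·2^11 = 12·2048 = 24576 edges.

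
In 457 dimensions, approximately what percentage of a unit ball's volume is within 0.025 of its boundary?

1 - (1-0.025)^457 ≈ 0.999991 ≈ 99.999056%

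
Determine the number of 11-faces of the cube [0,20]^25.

Number of 11-faces = C(25,11) · 2^(25-11) = 4457400 · 16384 = 73030041600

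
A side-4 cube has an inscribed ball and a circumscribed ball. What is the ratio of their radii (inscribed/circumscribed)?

For an n-cube of any side s, the inradius is s/2 and the circumradius is s√n/2, so the ratio is 1/√3 ≈ 0.57735.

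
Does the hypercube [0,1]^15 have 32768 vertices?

True. The 15-cube has 2^15 = 32768 vertices.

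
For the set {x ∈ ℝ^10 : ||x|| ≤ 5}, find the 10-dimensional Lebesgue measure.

V_10(5) = π^(10/2) · (5)^10 / Γ(10/2 + 1) = 1953125·π^5/24 ≈ 2.49039e+07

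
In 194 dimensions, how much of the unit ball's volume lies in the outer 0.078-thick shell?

V(inner)/V(outer) = ((1-0.078)/1)^194 ≈ 1.438e-07, so the shell fraction is 0.9999998562.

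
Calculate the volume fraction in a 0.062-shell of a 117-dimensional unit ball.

Shell fraction = 1 - (1-0.062)^117 ≈ 0.999441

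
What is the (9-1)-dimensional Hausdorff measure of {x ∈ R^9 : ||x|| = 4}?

S = n·V_n(r)/r = 9·V_9(4)/4 (volume-to-surface relation), giving 2097152·π^4/105 ≈ 1.94554e+06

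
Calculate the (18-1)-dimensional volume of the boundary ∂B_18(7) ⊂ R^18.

S_18(7) = 2·π^(18/2)·(7)^17 / Γ(18/2) = 33232930569601·π^9/2880 ≈ 3.43974e+14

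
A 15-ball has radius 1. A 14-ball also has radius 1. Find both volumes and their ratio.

V_15(1) ≈ 0.381443. V_14(1) ≈ 0.599265. Ratio V_15/V_14 ≈ 0.6365.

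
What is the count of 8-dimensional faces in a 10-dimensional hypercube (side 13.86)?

f_8(10-cube) = (10 choose 8) · 2^2 = 180.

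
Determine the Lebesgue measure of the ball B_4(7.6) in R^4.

Volume = π^{4/2}·(7.6)^4/Γ(3) ≈ 16463.6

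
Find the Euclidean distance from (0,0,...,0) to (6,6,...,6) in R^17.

The space diagonal of an n-cube of side s is s√n. Here 6·√17 ≈ 24.7386.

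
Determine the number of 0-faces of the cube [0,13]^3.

Choose 0 of 3 axes to span the face (C(3,0) = 1 way), then fix each of the remaining 3 coordinates at one of its two extreme values (2^3 = 8 ways): 1·8 = 8.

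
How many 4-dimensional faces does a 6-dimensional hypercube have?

Choose 4 of 6 axes to span the face (C(6,4) = 15 ways), then fix each of the remaining 2 coordinates at one of its two extreme values (2^2 = 4 ways): 15·4 = 60.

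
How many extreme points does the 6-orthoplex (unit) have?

An n-cross-polytope has 2n vertices; here n = 6, giving 12.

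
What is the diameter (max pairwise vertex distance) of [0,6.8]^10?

The space diagonal of an n-cube of side s is s√n. Here 6.8·√10 ≈ 21.5035.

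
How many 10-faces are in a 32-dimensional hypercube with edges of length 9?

f_10(32-cube) = (32 choose 10) · 2^22 = 270583946280960.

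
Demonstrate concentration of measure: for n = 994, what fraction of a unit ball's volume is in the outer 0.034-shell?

1 - (1-0.034)^994 ≈ 1 - 1.168e-15 ≈ (100 - 1.22e-13)%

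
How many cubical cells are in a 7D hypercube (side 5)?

Choose 3 of 7 axes to span the face (C(7,3) = 35 ways), then fix each of the remaining 4 coordinates at one of its two extreme values (2^4 = 16 ways): 35·16 = 560.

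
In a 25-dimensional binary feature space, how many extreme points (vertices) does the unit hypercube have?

Number of vertices = 2^25 = 33554432.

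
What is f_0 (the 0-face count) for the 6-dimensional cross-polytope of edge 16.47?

f_0(6-orthoplex) = 2^1 · (6 choose 1) = 12.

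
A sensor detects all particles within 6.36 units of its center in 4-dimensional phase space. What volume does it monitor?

The n-ball volume is π^(n/2)·r^n/Γ(n/2+1). With n=4, r=6.36: V ≈ 8074.18.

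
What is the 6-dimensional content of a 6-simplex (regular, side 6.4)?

Volume = 6.4^6 · √(7/2^6) / 6! ≈ 31.565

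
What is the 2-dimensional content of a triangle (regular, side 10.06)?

Area = (√3/4) · 10.06² = 43.8224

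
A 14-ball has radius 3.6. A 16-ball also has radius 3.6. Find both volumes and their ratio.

V_14(3.6) ≈ 3.68005e+07. V_16(3.6) ≈ 1.87292e+08. Ratio V_14/V_16 ≈ 0.1965.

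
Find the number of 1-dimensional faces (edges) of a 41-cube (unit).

Each of the 2^41 = 2199023255552 vertices has degree 41; total edges = 41·2^41/2 = 45079976738816.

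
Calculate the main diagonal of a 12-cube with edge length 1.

||(1,1,...,1)|| = √(12)·1 ≈ 3.4641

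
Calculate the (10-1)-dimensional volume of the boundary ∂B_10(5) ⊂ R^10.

|∂B_10(5)| = 1953125·π^5/12 ≈ 4.98079e+07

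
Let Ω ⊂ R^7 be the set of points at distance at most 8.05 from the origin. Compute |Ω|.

Volume = π^{7/2}·(8.05)^7/Γ(9/2) ≈ 1.03503e+07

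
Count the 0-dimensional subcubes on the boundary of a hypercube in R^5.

Number of 0-faces = C(5,0) · 2^(5-0) = 1 · 32 = 32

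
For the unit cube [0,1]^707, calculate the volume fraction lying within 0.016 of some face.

Shell fraction = 1 - (1-0.032)^707 ≈ 1 - 1.032e-10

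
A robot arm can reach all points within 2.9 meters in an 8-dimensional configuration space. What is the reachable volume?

V_8(2.9) = π^(8/2) · (2.9)^8 / Γ(8/2 + 1) ≈ 20303.6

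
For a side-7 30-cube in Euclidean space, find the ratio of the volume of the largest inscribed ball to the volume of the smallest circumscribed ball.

V_in / V_out = (r_in/r_out)^30 = (1/√30)^30 = 30^(-30/2) ≈ 6.96917e-23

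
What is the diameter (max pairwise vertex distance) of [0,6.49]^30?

Diagonal = √30 · 6.49 ≈ 35.5472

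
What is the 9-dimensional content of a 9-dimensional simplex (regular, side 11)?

V = (11^9 / 9!) · √((9+1) / 2^9) ≈ 908.105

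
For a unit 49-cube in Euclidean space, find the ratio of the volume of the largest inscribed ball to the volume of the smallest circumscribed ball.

Volume scales as r^n, and r_in/r_out = 1/√49, giving (1/√49)^49 ≈ 3.89221e-42.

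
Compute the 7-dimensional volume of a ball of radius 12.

Volume = π^{7/2}·(12)^7/Γ(9/2) = 191102976·π^3/35 ≈ 1.69297e+08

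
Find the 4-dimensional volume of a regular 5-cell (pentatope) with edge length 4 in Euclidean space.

V = (4^4 / 4!) · √((4+1) / 2^4) ≈ 5.96285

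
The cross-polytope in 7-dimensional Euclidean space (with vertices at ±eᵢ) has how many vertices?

Number of vertices = 2n = 14.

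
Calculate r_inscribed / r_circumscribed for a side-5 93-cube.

r_in = 5/2 (half the side); r_out = 5√93/2 (half the diagonal). Ratio = 1/√93 ≈ 0.103695.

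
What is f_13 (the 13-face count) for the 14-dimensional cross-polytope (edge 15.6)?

Each 13-face is the convex hull of 14 vertices, one chosen as ±e_i from each of 14 distinct axes: 2^14·C(14,14) = 16384.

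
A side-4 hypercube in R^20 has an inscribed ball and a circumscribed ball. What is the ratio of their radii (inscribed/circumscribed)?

r_in / r_out = (4/2) / (4√20/2) = 1/√20 ≈ 0.223607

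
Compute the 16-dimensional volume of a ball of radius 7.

The n-ball volume is π^(n/2)·r^n/Γ(n/2+1). With n=16, r=7: V = 4747561509943·π^8/5760 ≈ 7.82073e+12.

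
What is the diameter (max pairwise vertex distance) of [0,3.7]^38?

d = √(3.7² + 3.7² + ... + 3.7²) [38 terms] = √(38·3.7²) = 3.7√38 ≈ 22.8083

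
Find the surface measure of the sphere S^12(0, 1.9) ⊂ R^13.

S_13(1.9) = 2·π^(13/2)·(1.9)^12 / Γ(13/2) ≈ 26201.6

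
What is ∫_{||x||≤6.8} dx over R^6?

Volume = π^{6/2}·(6.8)^6/Γ(4) ≈ 510919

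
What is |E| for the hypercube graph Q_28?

An n-cube has n·2^(n-1) edges. With n = 28: 28·134217728 = 3758096384.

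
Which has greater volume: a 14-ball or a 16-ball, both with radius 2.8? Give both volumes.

V_14(2.8) ≈ 1.09102e+06. V_16(2.8) ≈ 3.35898e+06. The 16-ball is larger.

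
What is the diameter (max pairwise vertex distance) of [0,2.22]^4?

Diagonal = √4 · 2.22 = 4.44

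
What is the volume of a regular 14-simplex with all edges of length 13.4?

Volume = 13.4^14 · √(15/2^14) / 14! ≈ 2088.79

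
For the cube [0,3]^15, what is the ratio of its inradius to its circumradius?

For an n-cube of any side s, the inradius is s/2 and the circumradius is s√n/2, so the ratio is 1/√15 ≈ 0.258199.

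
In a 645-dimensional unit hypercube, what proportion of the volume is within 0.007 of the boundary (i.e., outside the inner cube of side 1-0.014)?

1 - (1 - 2·0.007)^645 = 1 - 0.986^645 ≈ 0.999888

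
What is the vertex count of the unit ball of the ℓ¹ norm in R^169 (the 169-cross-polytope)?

The vertices are ±e_1, ..., ±e_169, so there are 2·169 = 338.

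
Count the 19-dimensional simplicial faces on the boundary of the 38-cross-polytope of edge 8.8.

Each 19-face is the convex hull of 20 vertices, one chosen as ±e_i from each of 20 distinct axes: 2^20·C(38,20) = 35209085567631360.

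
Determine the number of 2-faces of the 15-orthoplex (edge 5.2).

An n-cross-polytope has 2^(k+1)·C(n,k+1) k-faces. Here 2^3·C(15,3) = 8·455 = 3640.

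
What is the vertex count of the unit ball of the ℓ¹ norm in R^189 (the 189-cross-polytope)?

The vertices are ±e_1, ..., ±e_189, so there are 2·189 = 378.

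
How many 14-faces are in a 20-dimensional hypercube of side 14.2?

An n-cube has C(n,k)·2^(n-k) k-faces. Here C(20,14)·2^6 = 38760·64 = 2480640.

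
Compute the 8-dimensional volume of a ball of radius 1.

Volume = π^{8/2}·(1)^8/Γ(5) = π^4/24 ≈ 4.05871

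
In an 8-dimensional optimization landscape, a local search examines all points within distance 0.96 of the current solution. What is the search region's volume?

V_8(0.96) = π^(8/2) · (0.96)^8 / Γ(8/2 + 1) ≈ 2.92791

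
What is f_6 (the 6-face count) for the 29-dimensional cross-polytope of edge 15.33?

Each 6-face is the convex hull of 7 vertices, one chosen as ±e_i from each of 7 distinct axes: 2^7·C(29,7) = 199779840.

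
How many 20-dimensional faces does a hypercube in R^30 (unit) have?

f_20(30-cube) = (30 choose 20) · 2^10 = 30766095360.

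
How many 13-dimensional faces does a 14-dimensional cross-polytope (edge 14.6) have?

An n-cross-polytope has 2^(k+1)·C(n,k+1) k-faces. Here 2^14·C(14,14) = 16384·1 = 16384.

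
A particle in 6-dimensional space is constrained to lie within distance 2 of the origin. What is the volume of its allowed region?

V_6(2) = π^(6/2) · (2)^6 / Γ(6/2 + 1) = 32·π^3/3 ≈ 330.734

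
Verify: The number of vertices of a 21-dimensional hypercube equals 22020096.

False. The 21-cube has 2^21 = 2097152 vertices.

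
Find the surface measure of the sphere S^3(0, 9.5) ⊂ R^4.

The surface area of an n-ball is 2π^(n/2) r^(n-1) / Γ(n/2). For n=4, r=9.5: 6859·π^2/4 ≈ 16923.9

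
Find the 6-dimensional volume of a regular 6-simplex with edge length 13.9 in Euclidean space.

For a regular n-simplex with edge a, V = (a^n / n!)·√((n+1)/2^n). With a=13.9, n=6: V ≈ 3312.95.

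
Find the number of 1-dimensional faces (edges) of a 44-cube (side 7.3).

Each of the 2^44 = 17592186044416 vertices has degree 44; total edges = 44·2^44/2 = 387028092977152.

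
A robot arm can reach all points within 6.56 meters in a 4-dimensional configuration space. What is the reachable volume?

V_4(6.56) = π^(4/2) · (6.56)^4 / Γ(4/2 + 1) ≈ 9138.71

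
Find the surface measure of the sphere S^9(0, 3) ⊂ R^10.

S = n·V_n(r)/r = 10·V_10(3)/3 (volume-to-surface relation), giving 6561·π^5/4 ≈ 501949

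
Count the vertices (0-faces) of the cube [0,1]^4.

The 4-cube has 2^4 = 16 vertices.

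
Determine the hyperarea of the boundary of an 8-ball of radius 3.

S_8(3) = 2·π^(8/2)·(3)^7 / Γ(8/2) = 729·π^4 ≈ 71011.2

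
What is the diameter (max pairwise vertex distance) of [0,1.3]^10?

d = √(1.3² + 1.3² + ... + 1.3²) [10 terms] = √(10·1.3²) = 1.3√10 ≈ 4.11096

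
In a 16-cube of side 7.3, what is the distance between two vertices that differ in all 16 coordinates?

The space diagonal of an n-cube of side s is s√n. Here 7.3·√16 = 29.2.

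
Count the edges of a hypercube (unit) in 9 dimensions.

The 9-cube has n·2^(n-1) = 9·2^8 = 9·256 = 2304 edges.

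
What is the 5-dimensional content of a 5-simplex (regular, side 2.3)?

V = (2.3^5 / 5!) · √((5+1) / 2^5) ≈ 0.232252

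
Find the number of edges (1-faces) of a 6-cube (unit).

f_1(6-cube) = (6 choose 1) · 2^5 = 192.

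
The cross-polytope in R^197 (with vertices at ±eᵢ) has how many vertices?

The vertices are ±e_1, ..., ±e_197, so there are 2·197 = 394.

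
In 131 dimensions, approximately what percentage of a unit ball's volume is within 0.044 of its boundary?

1 - (1-0.044)^131 ≈ 0.997246 ≈ 99.72%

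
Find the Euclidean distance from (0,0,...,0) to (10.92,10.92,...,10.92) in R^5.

d = √(10.92² + 10.92² + ... + 10.92²) [5 terms] = √(5·10.92²) = 10.92√5 ≈ 24.4179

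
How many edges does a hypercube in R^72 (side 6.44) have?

Each of the 2^72 = 4722366482869645213696 vertices has degree 72; total edges = 72·2^72/2 = 170005193383307227693056.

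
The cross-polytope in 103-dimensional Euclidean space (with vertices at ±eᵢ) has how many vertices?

The 103-dimensional cross-polytope has 2n = 2·103 = 206 vertices.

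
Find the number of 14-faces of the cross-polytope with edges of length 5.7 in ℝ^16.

Number of 14-faces = 2^(14+1) · C(16,14+1) = 32768 · 16 = 524288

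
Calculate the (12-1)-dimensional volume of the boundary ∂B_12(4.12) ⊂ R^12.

S = n·V_n(r)/r = 12·V_12(4.12)/4.12 (volume-to-surface relation), giving 9.30288e+07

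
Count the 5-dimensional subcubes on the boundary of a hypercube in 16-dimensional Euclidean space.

Number of 5-faces = C(16,5) · 2^(16-5) = 4368 · 2048 = 8945664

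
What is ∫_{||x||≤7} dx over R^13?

V_13(7) = π^(13/2) · (7)^13 / Γ(13/2 + 1) = 1771684761728·π^6/19305 ≈ 8.82299e+10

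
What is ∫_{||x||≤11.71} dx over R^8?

The n-ball volume is π^(n/2)·r^n/Γ(n/2+1). With n=8, r=11.71: V ≈ 1.43497e+09.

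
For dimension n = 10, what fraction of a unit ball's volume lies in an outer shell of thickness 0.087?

1 - (1-0.087)^10 ≈ 0.597554 ≈ 59.76%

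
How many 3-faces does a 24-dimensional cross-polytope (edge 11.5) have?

Number of 3-faces = 2^(3+1) · C(24,3+1) = 16 · 10626 = 170016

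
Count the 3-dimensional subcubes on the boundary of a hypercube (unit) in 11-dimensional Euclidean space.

Choose 3 of 11 axes to span the face (C(11,3) = 165 ways), then fix each of the remaining 8 coordinates at one of its two extreme values (2^8 = 256 ways): 165·256 = 42240.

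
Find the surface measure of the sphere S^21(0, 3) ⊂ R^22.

S = n·V_n(r)/r = 22·V_22(3)/3 (volume-to-surface relation), giving 129140163·π^11/22400 ≈ 1.69614e+09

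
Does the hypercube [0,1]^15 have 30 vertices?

False. The 15-cube has 2^15 = 32768 vertices.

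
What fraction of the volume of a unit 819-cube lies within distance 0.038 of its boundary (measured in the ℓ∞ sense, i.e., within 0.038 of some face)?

The inner cube has side 1-2·0.038 = 0.924 and volume (0.924)^819 ≈ 7.68e-29, so the shell holds 1 - 7.68e-29 of the volume.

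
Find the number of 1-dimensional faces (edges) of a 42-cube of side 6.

Each of the 2^42 = 4398046511104 vertices has degree 42; total edges = 42·2^42/2 = 92358976733184.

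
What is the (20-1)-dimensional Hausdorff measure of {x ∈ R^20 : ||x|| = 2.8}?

S_20(2.8) = 2·π^(20/2)·(2.8)^19 / Γ(20/2) ≈ 1.61722e+08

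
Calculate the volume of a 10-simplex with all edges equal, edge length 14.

V = (14^10 / 10!) · √((10+1) / 2^10) ≈ 8261.59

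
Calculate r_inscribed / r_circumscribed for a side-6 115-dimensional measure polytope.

For an n-cube of any side s, the inradius is s/2 and the circumradius is s√n/2, so the ratio is 1/√115 ≈ 0.0932505.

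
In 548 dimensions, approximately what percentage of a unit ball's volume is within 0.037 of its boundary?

1 - (1-0.037)^548 ≈ 0.9999999989 ≈ (100 - 1.06e-07)%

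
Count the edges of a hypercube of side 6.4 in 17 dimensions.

The 17-cube has n·2^(n-1) = 17·2^16 = 17·65536 = 1114112 edges.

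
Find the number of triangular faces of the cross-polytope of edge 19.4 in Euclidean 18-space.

An n-cross-polytope has 2^(k+1)·C(n,k+1) k-faces. Here 2^3·C(18,3) = 8·816 = 6528.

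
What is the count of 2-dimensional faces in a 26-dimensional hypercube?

Number of 2-faces = C(26,2) · 2^(26-2) = 325 · 16777216 = 5452595200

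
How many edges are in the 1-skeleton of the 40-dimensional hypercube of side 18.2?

An n-cube has n·2^(n-1) edges. With n = 40: 40·549755813888 = 21990232555520.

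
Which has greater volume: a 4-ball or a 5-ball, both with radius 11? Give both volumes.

V_4(11) ≈ 72250.4. V_5(11) ≈ 847738. The 5-ball is larger.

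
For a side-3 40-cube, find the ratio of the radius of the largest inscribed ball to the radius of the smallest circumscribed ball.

r_in / r_out = (3/2) / (3√40/2) = 1/√40 ≈ 0.158114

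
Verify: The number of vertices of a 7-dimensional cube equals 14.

False. The 7-cube has 2^7 = 128 vertices.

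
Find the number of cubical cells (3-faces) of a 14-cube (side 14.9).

Number of 3-faces = C(14,3) · 2^(14-3) = 364 · 2048 = 745472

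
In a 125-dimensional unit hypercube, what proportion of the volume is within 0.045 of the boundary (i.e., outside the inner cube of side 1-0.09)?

The inner cube has side 1-2·0.045 = 0.91 and volume (0.91)^125 ≈ 7.589e-06, so the shell holds 0.999992 of the volume.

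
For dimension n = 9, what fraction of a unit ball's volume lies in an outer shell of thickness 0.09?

1 - (1-0.09)^9 ≈ 0.57207 ≈ 57.21%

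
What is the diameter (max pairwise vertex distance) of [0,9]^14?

The space diagonal of an n-cube of side s is s√n. Here 9·√14 ≈ 33.6749.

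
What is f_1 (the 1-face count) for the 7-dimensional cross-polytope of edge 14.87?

f_1(7-orthoplex) = 2^2 · (7 choose 2) = 84.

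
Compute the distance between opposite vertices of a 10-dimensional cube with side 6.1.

The space diagonal of an n-cube of side s is s√n. Here 6.1·√10 ≈ 19.2899.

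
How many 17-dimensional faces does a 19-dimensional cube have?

An n-cube has C(n,k)·2^(n-k) k-faces. Here C(19,17)·2^2 = 171·4 = 684.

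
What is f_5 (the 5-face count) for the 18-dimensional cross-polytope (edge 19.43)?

Each 5-face is the convex hull of 6 vertices, one chosen as ±e_i from each of 6 distinct axes: 2^6·C(18,6) = 1188096.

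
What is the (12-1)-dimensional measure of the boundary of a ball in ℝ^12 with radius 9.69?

S_12(9.69) = 2·π^(12/2)·(9.69)^11 / Γ(12/2) ≈ 1.13321e+12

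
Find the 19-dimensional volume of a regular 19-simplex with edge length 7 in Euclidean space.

V = (7^19 / 19!) · √((19+1) / 2^19) ≈ 0.00057876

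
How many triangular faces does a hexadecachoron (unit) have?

An n-cross-polytope has 2^(k+1)·C(n,k+1) k-faces. Here 2^3·C(4,3) = 8·4 = 32.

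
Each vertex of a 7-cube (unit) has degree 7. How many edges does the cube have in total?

Number of 1-faces = C(7,1)·2^(7-1) = 7·64 = 448.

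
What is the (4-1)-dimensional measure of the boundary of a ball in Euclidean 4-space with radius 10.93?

S = n·V_n(r)/r = 4·V_4(10.93)/10.93 (volume-to-surface relation), giving 25774.5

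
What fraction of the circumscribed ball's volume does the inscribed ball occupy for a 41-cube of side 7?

The radii are 7/2 and 7√41/2, so the volume ratio is (1/√41)^41 = 41^{-41/2} ≈ 8.66824e-34.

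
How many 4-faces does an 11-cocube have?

f_4(11-orthoplex) = 2^5 · (11 choose 5) = 14784.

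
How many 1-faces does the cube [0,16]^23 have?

Number of 1-faces = C(23,1)·2^(23-1) = 23·4194304 = 96468992.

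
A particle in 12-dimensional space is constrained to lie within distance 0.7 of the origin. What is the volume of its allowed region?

The n-ball volume is π^(n/2)·r^n/Γ(n/2+1). With n=12, r=0.7: V ≈ 0.0184818.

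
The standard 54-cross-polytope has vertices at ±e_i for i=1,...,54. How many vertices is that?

The vertices are ±e_1, ..., ±e_54, so there are 2·54 = 108.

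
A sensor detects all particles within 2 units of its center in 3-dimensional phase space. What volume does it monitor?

Volume = π^{3/2}·(2)^3/Γ(5/2) = 32·π/3 ≈ 33.5103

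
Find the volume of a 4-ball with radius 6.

V = 648·π^2 ≈ 6395.5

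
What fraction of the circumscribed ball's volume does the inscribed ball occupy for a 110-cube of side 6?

Volume scales as r^n, and r_in/r_out = 1/√110, giving (1/√110)^110 ≈ 5.28935e-113.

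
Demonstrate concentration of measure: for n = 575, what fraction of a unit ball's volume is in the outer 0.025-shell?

1 - (1-0.025)^575 ≈ 0.9999995239 ≈ 99.999952%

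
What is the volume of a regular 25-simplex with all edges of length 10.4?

Volume = 10.4^25 · √(26/2^25) / 25! ≈ 0.00151286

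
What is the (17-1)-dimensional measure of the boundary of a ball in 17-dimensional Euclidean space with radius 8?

S = n·V_n(r)/r = 17·V_17(8)/8 (volume-to-surface relation), giving 144115188075855872·π^8/2027025 ≈ 6.74605e+14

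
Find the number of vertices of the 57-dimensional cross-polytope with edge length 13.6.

The vertices are ±e_1, ..., ±e_57, so there are 2·57 = 114.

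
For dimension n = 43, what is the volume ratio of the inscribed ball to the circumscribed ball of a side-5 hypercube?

The radii are 5/2 and 5√43/2, so the volume ratio is (1/√43)^43 = 43^{-43/2} ≈ 7.59326e-36.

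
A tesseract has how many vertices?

The 4-cube has 2^4 = 16 vertices.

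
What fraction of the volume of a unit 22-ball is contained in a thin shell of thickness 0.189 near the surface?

1 - (1-0.189)^22 ≈ 0.990035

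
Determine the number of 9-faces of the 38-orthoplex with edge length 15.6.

f_9(38-orthoplex) = 2^10 · (38 choose 10) = 484079366144.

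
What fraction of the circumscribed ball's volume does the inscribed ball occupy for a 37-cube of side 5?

V_in/V_out = n^(-n/2) = 37^(-37/2) ≈ 9.73348e-30.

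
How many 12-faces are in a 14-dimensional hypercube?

Choose 12 of 14 axes to span the face (C(14,12) = 91 ways), then fix each of the remaining 2 coordinates at one of its two extreme values (2^2 = 4 ways): 91·4 = 364.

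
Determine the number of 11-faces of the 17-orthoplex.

An n-cross-polytope has 2^(k+1)·C(n,k+1) k-faces. Here 2^12·C(17,12) = 4096·6188 = 25346048.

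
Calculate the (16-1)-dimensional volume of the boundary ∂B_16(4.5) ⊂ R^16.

S_16(4.5) = 2·π^(16/2)·(4.5)^15 / Γ(16/2) = 22876792454961·π^8/9175040 ≈ 2.36584e+10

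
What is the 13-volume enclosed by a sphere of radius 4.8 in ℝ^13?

Volume = π^{13/2}·(4.8)^13/Γ(15/2) ≈ 6.53849e+08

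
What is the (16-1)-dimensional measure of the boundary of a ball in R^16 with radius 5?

S_16(5) = 2·π^(16/2)·(5)^15 / Γ(16/2) = 6103515625·π^8/504 ≈ 1.14908e+11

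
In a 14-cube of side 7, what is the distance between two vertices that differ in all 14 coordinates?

d = √(7² + 7² + ... + 7²) [14 terms] = √(14·7²) = 7√14 ≈ 26.1916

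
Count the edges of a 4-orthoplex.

Each 1-face is the convex hull of 2 vertices, one chosen as ±e_i from each of 2 distinct axes: 2^2·C(4,2) = 24.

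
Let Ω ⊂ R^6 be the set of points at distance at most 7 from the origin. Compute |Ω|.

Volume = π^{6/2}·(7)^6/Γ(4) = 117649·π^3/6 ≈ 607976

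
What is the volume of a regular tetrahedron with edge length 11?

Volume = (√2/12) · 11³ = 156.86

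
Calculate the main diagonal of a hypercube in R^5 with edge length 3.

Diagonal = √5 · 3 ≈ 6.7082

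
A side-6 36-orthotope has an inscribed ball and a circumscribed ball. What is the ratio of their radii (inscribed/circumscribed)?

For an n-cube of any side s, the inradius is s/2 and the circumradius is s√n/2, so the ratio is 1/√36 ≈ 0.166667.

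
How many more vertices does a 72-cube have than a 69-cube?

The 72-cube has 2^72 = 4722366482869645213696 vertices. The 69-cube has 2^69 = 590295810358705651712 vertices. Difference: 4722366482869645213696 - 590295810358705651712 = 4132070672510939561984.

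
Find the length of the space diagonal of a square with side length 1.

Diagonal = √2 · 1 ≈ 1.41421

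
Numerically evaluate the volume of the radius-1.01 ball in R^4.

Volume = π^{4/2}·(1.01)^4/Γ(3) ≈ 5.13517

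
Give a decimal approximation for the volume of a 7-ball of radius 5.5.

Volume = π^{7/2}·(5.5)^7/Γ(9/2) = 19487171·π^3/840 ≈ 719315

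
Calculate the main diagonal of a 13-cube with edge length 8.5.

d = √(8.5² + 8.5² + ... + 8.5²) [13 terms] = √(13·8.5²) = 8.5√13 ≈ 30.6472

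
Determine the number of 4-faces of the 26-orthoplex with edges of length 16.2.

An n-cross-polytope has 2^(k+1)·C(n,k+1) k-faces. Here 2^5·C(26,5) = 32·65780 = 2104960.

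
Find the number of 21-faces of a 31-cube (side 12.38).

f_21(31-cube) = (31 choose 21) · 2^10 = 45416616960.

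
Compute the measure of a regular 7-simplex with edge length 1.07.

V_7 = √(8) · 1.07^7 / (7! · 2^(7/2)) ≈ 7.96519e-05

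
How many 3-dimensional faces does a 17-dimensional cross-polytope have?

f_3(17-orthoplex) = 2^4 · (17 choose 4) = 38080.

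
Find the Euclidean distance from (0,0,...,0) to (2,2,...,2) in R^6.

Diagonal = √6 · 2 ≈ 4.89898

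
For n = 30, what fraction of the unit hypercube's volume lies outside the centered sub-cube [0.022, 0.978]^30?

Shell fraction = 1 - (1-0.044)^30 ≈ 0.740739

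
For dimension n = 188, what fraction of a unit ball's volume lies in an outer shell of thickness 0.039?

1 - (1-0.039)^188 ≈ 0.999435 ≈ 99.94%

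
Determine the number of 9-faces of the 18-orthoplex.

An n-cross-polytope has 2^(k+1)·C(n,k+1) k-faces. Here 2^10·C(18,10) = 1024·43758 = 44808192.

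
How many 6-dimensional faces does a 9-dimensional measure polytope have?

An n-cube has C(n,k)·2^(n-k) k-faces. Here C(9,6)·2^3 = 84·8 = 672.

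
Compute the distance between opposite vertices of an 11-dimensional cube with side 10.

Diagonal = √11 · 10 ≈ 33.1662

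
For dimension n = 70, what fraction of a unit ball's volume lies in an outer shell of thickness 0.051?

1 - (1-0.051)^70 ≈ 0.974377 ≈ 97.44%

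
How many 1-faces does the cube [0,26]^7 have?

Number of 1-faces = C(7,1)·2^(7-1) = 7·64 = 448.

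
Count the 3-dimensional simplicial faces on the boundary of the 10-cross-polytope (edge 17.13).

Each 3-face is the convex hull of 4 vertices, one chosen as ±e_i from each of 4 distinct axes: 2^4·C(10,4) = 3360.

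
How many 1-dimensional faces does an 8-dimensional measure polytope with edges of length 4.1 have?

Choose 1 of 8 axes to span the face (C(8,1) = 8 ways), then fix each of the remaining 7 coordinates at one of its two extreme values (2^7 = 128 ways): 8·128 = 1024.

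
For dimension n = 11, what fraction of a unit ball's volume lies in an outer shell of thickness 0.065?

1 - (1-0.065)^11 ≈ 0.52255 ≈ 52.26%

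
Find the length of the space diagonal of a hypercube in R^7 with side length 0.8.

d = √(0.8² + 0.8² + ... + 0.8²) [7 terms] = √(7·0.8²) = 0.8√7 ≈ 2.1166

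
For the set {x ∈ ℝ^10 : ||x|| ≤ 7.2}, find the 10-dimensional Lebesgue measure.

Volume = π^{10/2}·(7.2)^10/Γ(6) ≈ 9.54758e+08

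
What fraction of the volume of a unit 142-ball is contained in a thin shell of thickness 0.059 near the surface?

Shell fraction = 1 - (1-0.059)^142 ≈ 0.999822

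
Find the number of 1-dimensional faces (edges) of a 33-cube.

The 33-cube has n·2^(n-1) = 33·2^32 = 33·4294967296 = 141733920768 edges.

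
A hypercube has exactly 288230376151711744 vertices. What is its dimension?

2^n = 288230376151711744 ⇒ n = log_2(288230376151711744) = 58.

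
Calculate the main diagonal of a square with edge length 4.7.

Diagonal = √2 · 4.7 ≈ 6.6468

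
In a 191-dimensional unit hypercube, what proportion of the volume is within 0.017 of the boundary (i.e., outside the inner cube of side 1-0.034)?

1 - (1 - 2·0.017)^191 = 1 - 0.966^191 ≈ 0.998649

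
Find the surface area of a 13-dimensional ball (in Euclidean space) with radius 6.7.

S_13(6.7) = 2·π^(13/2)·(6.7)^12 / Γ(13/2) ≈ 9.68684e+10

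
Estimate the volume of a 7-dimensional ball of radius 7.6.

Volume = π^{7/2}·(7.6)^7/Γ(9/2) ≈ 6.91951e+06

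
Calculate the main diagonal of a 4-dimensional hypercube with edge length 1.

d = √(1² + 1² + ... + 1²) [4 terms] = √(4·1²) = 1√4 = 2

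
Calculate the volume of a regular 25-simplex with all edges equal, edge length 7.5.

Volume = 7.5^25 · √(26/2^25) / 25! ≈ 4.27069e-07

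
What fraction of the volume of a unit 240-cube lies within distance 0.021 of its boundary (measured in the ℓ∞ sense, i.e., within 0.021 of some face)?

Shell fraction = 1 - (1-0.042)^240 ≈ 0.999966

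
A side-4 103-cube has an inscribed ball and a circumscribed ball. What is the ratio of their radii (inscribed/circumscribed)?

Ratio = (s/2)/(s√103/2) = 103^(-1/2) ≈ 0.0985329.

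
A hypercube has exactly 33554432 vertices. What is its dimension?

Since 2^n = 33554432, we have n = 25.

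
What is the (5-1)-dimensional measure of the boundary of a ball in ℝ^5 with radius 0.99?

S_5(0.99) = 2·π^(5/2)·(0.99)^4 / Γ(5/2) ≈ 25.2819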